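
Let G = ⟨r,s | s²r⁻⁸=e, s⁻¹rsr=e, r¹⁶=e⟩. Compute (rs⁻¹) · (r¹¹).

Compute (rs⁻¹) · (r¹¹) by multiplying left to right and reducing via the relations at each step:
  (rs⁻¹) · r¹¹ = r⁶s⁻¹

Answer: r⁶s⁻¹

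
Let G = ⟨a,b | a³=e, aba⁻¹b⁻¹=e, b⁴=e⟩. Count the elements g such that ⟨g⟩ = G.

G is cyclic of order 12. An element generates G iff its order is 12, and a cyclic group of order 12 has exactly φ(12) = 4 such elements.

Answer: 4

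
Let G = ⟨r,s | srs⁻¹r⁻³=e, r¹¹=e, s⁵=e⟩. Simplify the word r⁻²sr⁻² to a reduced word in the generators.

Multiply left to right, reducing at each step:
  (r⁹) · s = r⁹s
  (r⁹s) · r⁻² = r³s

Answer: r³s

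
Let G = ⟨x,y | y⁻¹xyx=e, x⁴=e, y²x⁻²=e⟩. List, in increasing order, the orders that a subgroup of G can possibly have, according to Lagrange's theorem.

|G| = 8 = 2³. By Lagrange's theorem the order of any subgroup divides 8; the divisors of 8 are 1, 2, 4, 8.

Answer: 1, 2, 4, 8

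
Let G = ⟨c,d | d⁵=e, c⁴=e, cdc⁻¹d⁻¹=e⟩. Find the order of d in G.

Compute successive powers until reaching e:
  d¹ = d, d² = d², d³ = d³, d⁴ = d⁴, d⁵ = e.
The smallest positive k with dᵏ = e is 5.

Answer: 5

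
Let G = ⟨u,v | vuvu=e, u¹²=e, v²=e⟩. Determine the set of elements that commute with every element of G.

An element z ∈ Z(G) iff z commutes with every generator.
For example u⁶ is central: (u⁶)·u = u⁷ = u·(u⁶); (u⁶)·v = u⁶v = v·(u⁶).
Whereas u ∉ Z(G) since u·v = uv ≠ u¹¹v = v·u.
Checking each of the 24 elements this way gives Z(G) = {e, u⁶}, of order 2.

Answer: {e, u⁶}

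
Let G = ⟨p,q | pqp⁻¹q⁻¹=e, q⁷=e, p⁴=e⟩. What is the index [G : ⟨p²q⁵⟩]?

First find ord(p²q⁵) by computing successive powers:
  (p²q⁵)¹ = p²q⁵, (p²q⁵)² = q³, (p²q⁵)³ = p²q, (p²q⁵)⁴ = q⁶, (p²q⁵)⁵ = p²q⁴, (p²q⁵)⁶ = q², (p²q⁵)⁷ = p², (p²q⁵)⁸ = q⁵, (p²q⁵)⁹ = p²q³, (p²q⁵)¹⁰ = q, (p²q⁵)¹¹ = p²q⁶, (p²q⁵)¹² = q⁴, (p²q⁵)¹³ = p²q², (p²q⁵)¹⁴ = e.
So |⟨p²q⁵⟩| = ord(p²q⁵) = 14. With |G| = 28, by Lagrange [G : ⟨p²q⁵⟩] = 28/14 = 2.

Answer: 2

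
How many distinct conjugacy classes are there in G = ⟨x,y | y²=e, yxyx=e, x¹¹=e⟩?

The conjugacy classes (representative and size) are:
  [e] (size 1), [x¹⁰] (size 2), [x²] (size 2), [x³] (size 2), [x⁷] (size 2), [x⁶] (size 2), [x²y] (size 11).
Class equation: 1 + 2 + 2 + 2 + 2 + 2 + 11 = 22 = |G|. So G has 7 conjugacy classes.

Answer: 7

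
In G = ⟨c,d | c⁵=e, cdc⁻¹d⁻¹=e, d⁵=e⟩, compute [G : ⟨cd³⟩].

First find ord(cd³) by computing successive powers:
  (cd³)¹ = cd³, (cd³)² = c²d, (cd³)³ = c³d⁴, (cd³)⁴ = c⁴d², (cd³)⁵ = e.
So |⟨cd³⟩| = ord(cd³) = 5. With |G| = 25, by Lagrange [G : ⟨cd³⟩] = 25/5 = 5.

Answer: 5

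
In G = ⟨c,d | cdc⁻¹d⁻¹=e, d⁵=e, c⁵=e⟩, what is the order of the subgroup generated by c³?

|⟨c³⟩| equals the order of c³. Compute successive powers until reaching e:
  (c³)¹ = c³, (c³)² = c, (c³)³ = c⁴, (c³)⁴ = c², (c³)⁵ = e.
The smallest positive k with (c³)ᵏ = e is 5, so |⟨c³⟩| = 5.

Answer: 5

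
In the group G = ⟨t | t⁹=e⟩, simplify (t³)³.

Compute successive powers of (t³), reducing at each step:
  (t³)²: (t³) · t³ = t⁶
  (t³)³: (t⁶) · t³ = e

Answer: e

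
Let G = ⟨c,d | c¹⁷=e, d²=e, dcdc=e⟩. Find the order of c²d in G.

Compute successive powers until reaching e:
  (c²d)¹ = c²d, (c²d)² = e.
The smallest positive k with (c²d)ᵏ = e is 2.

Answer: 2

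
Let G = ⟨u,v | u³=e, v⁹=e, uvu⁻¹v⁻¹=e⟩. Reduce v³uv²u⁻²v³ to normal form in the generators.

Multiply left to right, reducing at each step:
  (v³) · u = uv³
  (uv³) · v² = uv⁵
  (uv⁵) · u⁻² = u²v⁵
  (u²v⁵) · v³ = u²v⁸

Answer: u²v⁸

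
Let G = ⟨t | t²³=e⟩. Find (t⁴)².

Compute successive powers of (t⁴), reducing at each step:
  (t⁴)²: (t⁴) · t⁴ = t⁸

Answer: t⁸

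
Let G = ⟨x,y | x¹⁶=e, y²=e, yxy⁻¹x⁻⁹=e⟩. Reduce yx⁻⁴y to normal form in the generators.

Multiply left to right, reducing at each step:
  y · x⁻⁴ = x¹²y
  (x¹²y) · y = x¹²

Answer: x¹²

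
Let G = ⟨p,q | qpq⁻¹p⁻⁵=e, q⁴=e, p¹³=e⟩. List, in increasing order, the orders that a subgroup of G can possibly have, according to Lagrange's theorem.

|G| = 52 = 2² · 13. By Lagrange's theorem the order of any subgroup divides 52; the divisors of 52 are 1, 2, 4, 13, 26, 52.

Answer: 1, 2, 4, 13, 26, 52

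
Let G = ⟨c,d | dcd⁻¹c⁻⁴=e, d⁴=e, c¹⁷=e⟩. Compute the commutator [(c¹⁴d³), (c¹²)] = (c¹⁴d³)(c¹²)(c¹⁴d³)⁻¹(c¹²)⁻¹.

[(c¹⁴d³), (c¹²)] = (c¹⁴d³)·(c¹²)·(c¹⁴d³)⁻¹·(c¹²)⁻¹.
  (c¹⁴d³) · (c¹²) = d³
  (d³) · (c¹²d) = c³
  (c³) · (c⁵) = c⁸

Answer: c⁸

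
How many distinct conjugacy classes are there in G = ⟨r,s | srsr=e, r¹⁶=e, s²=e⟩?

The conjugacy classes (representative and size) are:
  [e] (size 1), [r¹⁵] (size 2), [r²] (size 2), [r³] (size 2), [r¹²] (size 2), [r⁵] (size 2), [r⁶] (size 2), [r⁷] (size 2), [r⁸] (size 1), [r²s] (size 8), [r¹⁵s] (size 8).
Class equation: 1 + 2 + 2 + 2 + 2 + 2 + 2 + 2 + 1 + 8 + 8 = 32 = |G|. So G has 11 conjugacy classes.

Answer: 11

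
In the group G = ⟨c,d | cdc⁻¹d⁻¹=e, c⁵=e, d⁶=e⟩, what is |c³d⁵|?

Compute successive powers until reaching e:
  (c³d⁵)¹ = c³d⁵, (c³d⁵)² = cd⁴, (c³d⁵)³ = c⁴d³, (c³d⁵)⁴ = c²d², (c³d⁵)⁵ = d, (c³d⁵)⁶ = c³, (c³d⁵)⁷ = cd⁵, (c³d⁵)⁸ = c⁴d⁴, (c³d⁵)⁹ = c²d³, (c³d⁵)¹⁰ = d², (c³d⁵)¹¹ = c³d, (c³d⁵)¹² = c, (c³d⁵)¹³ = c⁴d⁵, (c³d⁵)¹⁴ = c²d⁴, (c³d⁵)¹⁵ = d³, (c³d⁵)¹⁶ = c³d², (c³d⁵)¹⁷ = cd, (c³d⁵)¹⁸ = c⁴, (c³d⁵)¹⁹ = c²d⁵, (c³d⁵)²⁰ = d⁴, (c³d⁵)²¹ = c³d³, (c³d⁵)²² = cd², (c³d⁵)²³ = c⁴d, (c³d⁵)²⁴ = c², (c³d⁵)²⁵ = d⁵, (c³d⁵)²⁶ = c³d⁴, (c³d⁵)²⁷ = cd³, (c³d⁵)²⁸ = c⁴d², (c³d⁵)²⁹ = c²d, (c³d⁵)³⁰ = e.
The smallest positive k with (c³d⁵)ᵏ = e is 30.

Answer: 30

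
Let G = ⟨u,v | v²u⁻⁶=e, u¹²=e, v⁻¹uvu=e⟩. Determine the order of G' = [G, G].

G' = [G, G] is generated by all commutators. The generator-pair commutators are: [u, v] = u².
The subgroup they normally generate is {e, u², u⁴, u⁶, u⁸, u¹⁰}, of order 6.
Check: |G/G'| = 24/6 = 4 is the order of the abelianisation.

Answer: 6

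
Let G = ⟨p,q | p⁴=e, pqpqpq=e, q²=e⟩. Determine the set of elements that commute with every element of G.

An element z ∈ Z(G) iff z commutes with every generator.
For example e is central: e·p = p = p·e; e·q = q = q·e.
Whereas p ∉ Z(G) since p·q = pq ≠ qp = q·p.
Checking each of the 24 elements this way gives Z(G) = {e}, of order 1.

Answer: {e}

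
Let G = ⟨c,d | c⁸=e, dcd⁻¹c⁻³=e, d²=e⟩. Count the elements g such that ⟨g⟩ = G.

⟨g⟩ = G would require ord(g) = |G| = 16, but the maximum element order in G is 8 < 16. So G is not cyclic and no single element generates it: the count is 0.

Answer: 0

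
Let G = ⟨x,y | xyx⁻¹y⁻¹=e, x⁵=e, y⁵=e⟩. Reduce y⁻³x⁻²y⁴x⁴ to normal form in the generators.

Multiply left to right, reducing at each step:
  (y²) · x⁻² = x³y²
  (x³y²) · y⁴ = x³y
  (x³y) · x⁴ = x²y

Answer: x²y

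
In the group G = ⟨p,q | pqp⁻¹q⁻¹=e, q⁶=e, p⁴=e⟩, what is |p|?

Compute successive powers until reaching e:
  p¹ = p, p² = p², p³ = p³, p⁴ = e.
The smallest positive k with pᵏ = e is 4.

Answer: 4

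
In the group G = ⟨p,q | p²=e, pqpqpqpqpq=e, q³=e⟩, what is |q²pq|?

Compute successive powers until reaching e:
  (q²pq)¹ = q²pq, (q²pq)² = e.
The smallest positive k with (q²pq)ᵏ = e is 2.

Answer: 2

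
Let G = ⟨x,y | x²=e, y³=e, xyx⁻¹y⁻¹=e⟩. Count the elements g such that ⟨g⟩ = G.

G is cyclic of order 6. An element generates G iff its order is 6, and a cyclic group of order 6 has exactly φ(6) = 2 such elements.

Answer: 2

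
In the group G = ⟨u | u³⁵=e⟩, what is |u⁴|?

Compute successive powers until reaching e:
  (u⁴)¹ = u⁴, (u⁴)² = u⁸, (u⁴)³ = u¹², (u⁴)⁴ = u¹⁶, (u⁴)⁵ = u²⁰, (u⁴)⁶ = u²⁴, (u⁴)⁷ = u²⁸, (u⁴)⁸ = u³², (u⁴)⁹ = u, (u⁴)¹⁰ = u⁵, (u⁴)¹¹ = u⁹, (u⁴)¹² = u¹³, (u⁴)¹³ = u¹⁷, (u⁴)¹⁴ = u²¹, (u⁴)¹⁵ = u²⁵, (u⁴)¹⁶ = u²⁹, (u⁴)¹⁷ = u³³, (u⁴)¹⁸ = u², (u⁴)¹⁹ = u⁶, (u⁴)²⁰ = u¹⁰, (u⁴)²¹ = u¹⁴, (u⁴)²² = u¹⁸, (u⁴)²³ = u²², (u⁴)²⁴ = u²⁶, (u⁴)²⁵ = u³⁰, (u⁴)²⁶ = u³⁴, (u⁴)²⁷ = u³, (u⁴)²⁸ = u⁷, (u⁴)²⁹ = u¹¹, (u⁴)³⁰ = u¹⁵, (u⁴)³¹ = u¹⁹, (u⁴)³² = u²³, (u⁴)³³ = u²⁷, (u⁴)³⁴ = u³¹, (u⁴)³⁵ = e.
The smallest positive k with (u⁴)ᵏ = e is 35.

Answer: 35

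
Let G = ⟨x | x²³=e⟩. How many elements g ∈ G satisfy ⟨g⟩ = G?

G is cyclic of order 23. An element generates G iff its order is 23, and a cyclic group of order 23 has exactly φ(23) = 22 such elements.

Answer: 22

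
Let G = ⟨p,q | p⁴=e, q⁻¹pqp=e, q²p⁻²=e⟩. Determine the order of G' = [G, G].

G' = [G, G] is generated by all commutators. The generator-pair commutators are: [p, q] = p².
The subgroup they normally generate is {e, p²}, of order 2.
Check: |G/G'| = 8/2 = 4 is the order of the abelianisation.

Answer: 2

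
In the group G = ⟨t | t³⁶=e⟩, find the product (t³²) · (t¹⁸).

Compute (t³²) · (t¹⁸) by multiplying left to right and reducing via the relations at each step:
  (t³²) · t¹⁸ = t¹⁴

Answer: t¹⁴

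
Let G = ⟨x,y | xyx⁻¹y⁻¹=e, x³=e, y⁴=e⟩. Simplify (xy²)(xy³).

Compute (xy²) · (xy³) by multiplying left to right and reducing via the relations at each step:
  (xy²) · x = x²y²
  (x²y²) · y³ = x²y

Answer: x²y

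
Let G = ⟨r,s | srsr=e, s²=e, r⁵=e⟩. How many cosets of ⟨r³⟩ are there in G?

First find ord(r³) by computing successive powers:
  (r³)¹ = r³, (r³)² = r, (r³)³ = r⁴, (r³)⁴ = r², (r³)⁵ = e.
So |⟨r³⟩| = ord(r³) = 5. With |G| = 10, by Lagrange [G : ⟨r³⟩] = 10/5 = 2.

Answer: 2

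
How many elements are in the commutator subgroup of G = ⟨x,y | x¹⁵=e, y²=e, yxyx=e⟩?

G' = [G, G] is generated by all commutators. The generator-pair commutators are: [x, y] = x².
The subgroup they normally generate is {e, x, x², x³, x⁴, x⁵, x⁶, x⁷, x⁸, x⁹, x¹⁰, x¹¹, x¹², x¹³, x¹⁴}, of order 15.
Check: |G/G'| = 30/15 = 2 is the order of the abelianisation.

Answer: 15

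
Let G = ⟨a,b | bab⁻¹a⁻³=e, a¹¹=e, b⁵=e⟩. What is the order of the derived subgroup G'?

G' = [G, G] is generated by all commutators. The generator-pair commutators are: [a, b] = a⁹.
The subgroup they normally generate is {e, a, a², a³, a⁴, a⁵, a⁶, a⁷, a⁸, a⁹, a¹⁰}, of order 11.
Check: |G/G'| = 55/11 = 5 is the order of the abelianisation.

Answer: 11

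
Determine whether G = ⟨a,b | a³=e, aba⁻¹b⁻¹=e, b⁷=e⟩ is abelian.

Each pair of generators commutes: a·b = ab = b·a. Since the generators pairwise commute, every element of G commutes with every other, so G is abelian.

Answer: Yes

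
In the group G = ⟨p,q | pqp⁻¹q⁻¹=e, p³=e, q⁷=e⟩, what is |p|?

Compute successive powers until reaching e:
  p¹ = p, p² = p², p³ = e.
The smallest positive k with pᵏ = e is 3.

Answer: 3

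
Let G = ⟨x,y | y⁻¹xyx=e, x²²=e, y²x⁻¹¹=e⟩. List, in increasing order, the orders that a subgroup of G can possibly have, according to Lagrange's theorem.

|G| = 44 = 2² · 11. By Lagrange's theorem the order of any subgroup divides 44; the divisors of 44 are 1, 2, 4, 11, 22, 44.

Answer: 1, 2, 4, 11, 22, 44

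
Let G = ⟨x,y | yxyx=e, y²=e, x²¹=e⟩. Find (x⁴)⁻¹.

The order of (x⁴) is 21 (smallest k with (x⁴)ᵏ = e), so (x⁴)⁻¹ = (x⁴)²⁰ = x¹⁷.
Check: (x⁴) · (x¹⁷) → (x⁴) · x¹⁷ = e, giving e as required.

Answer: x¹⁷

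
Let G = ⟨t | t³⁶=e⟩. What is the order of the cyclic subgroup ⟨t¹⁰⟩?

|⟨t¹⁰⟩| equals the order of t¹⁰. Compute successive powers until reaching e:
  (t¹⁰)¹ = t¹⁰, (t¹⁰)² = t²⁰, (t¹⁰)³ = t³⁰, (t¹⁰)⁴ = t⁴, (t¹⁰)⁵ = t¹⁴, (t¹⁰)⁶ = t²⁴, (t¹⁰)⁷ = t³⁴, (t¹⁰)⁸ = t⁸, (t¹⁰)⁹ = t¹⁸, (t¹⁰)¹⁰ = t²⁸, (t¹⁰)¹¹ = t², (t¹⁰)¹² = t¹², (t¹⁰)¹³ = t²², (t¹⁰)¹⁴ = t³², (t¹⁰)¹⁵ = t⁶, (t¹⁰)¹⁶ = t¹⁶, (t¹⁰)¹⁷ = t²⁶, (t¹⁰)¹⁸ = e.
The smallest positive k with (t¹⁰)ᵏ = e is 18, so |⟨t¹⁰⟩| = 18.

Answer: 18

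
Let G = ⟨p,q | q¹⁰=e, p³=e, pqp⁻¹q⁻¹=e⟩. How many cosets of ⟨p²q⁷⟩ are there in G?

First find ord(p²q⁷) by computing successive powers:
  (p²q⁷)¹ = p²q⁷, (p²q⁷)² = pq⁴, (p²q⁷)³ = q, (p²q⁷)⁴ = p²q⁸, (p²q⁷)⁵ = pq⁵, (p²q⁷)⁶ = q², (p²q⁷)⁷ = p²q⁹, (p²q⁷)⁸ = pq⁶, (p²q⁷)⁹ = q³, (p²q⁷)¹⁰ = p², (p²q⁷)¹¹ = pq⁷, (p²q⁷)¹² = q⁴, (p²q⁷)¹³ = p²q, (p²q⁷)¹⁴ = pq⁸, (p²q⁷)¹⁵ = q⁵, (p²q⁷)¹⁶ = p²q², (p²q⁷)¹⁷ = pq⁹, (p²q⁷)¹⁸ = q⁶, (p²q⁷)¹⁹ = p²q³, (p²q⁷)²⁰ = p, (p²q⁷)²¹ = q⁷, (p²q⁷)²² = p²q⁴, (p²q⁷)²³ = pq, (p²q⁷)²⁴ = q⁸, (p²q⁷)²⁵ = p²q⁵, (p²q⁷)²⁶ = pq², (p²q⁷)²⁷ = q⁹, (p²q⁷)²⁸ = p²q⁶, (p²q⁷)²⁹ = pq³, (p²q⁷)³⁰ = e.
So |⟨p²q⁷⟩| = ord(p²q⁷) = 30. With |G| = 30, by Lagrange [G : ⟨p²q⁷⟩] = 30/30 = 1.

Answer: 1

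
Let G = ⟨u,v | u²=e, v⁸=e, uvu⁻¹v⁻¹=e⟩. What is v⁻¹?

The order of v is 8 (smallest k with vᵏ = e), so v⁻¹ = v⁷ = v⁷.
Check: v · (v⁷) → v · v⁷ = e, giving e as required.

Answer: v⁷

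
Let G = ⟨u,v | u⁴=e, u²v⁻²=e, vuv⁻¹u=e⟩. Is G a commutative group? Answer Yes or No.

u·v = uv but v·u = uv⁻¹, so u·v ≠ v·u and G is not abelian.

Answer: No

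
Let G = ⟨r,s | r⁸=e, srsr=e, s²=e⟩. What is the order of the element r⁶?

Compute successive powers until reaching e:
  (r⁶)¹ = r⁶, (r⁶)² = r⁴, (r⁶)³ = r², (r⁶)⁴ = e.
The smallest positive k with (r⁶)ᵏ = e is 4.

Answer: 4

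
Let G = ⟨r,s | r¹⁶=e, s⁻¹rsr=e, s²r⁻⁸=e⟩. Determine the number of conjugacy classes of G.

The conjugacy classes (representative and size) are:
  [e] (size 1), [r] (size 2), [r¹⁴] (size 2), [r³] (size 2), [r¹²] (size 2), [r⁵] (size 2), [r¹⁰] (size 2), [r⁷] (size 2), [r⁸] (size 1), [r⁶s] (size 8), [r³s⁻¹] (size 8).
Class equation: 1 + 2 + 2 + 2 + 2 + 2 + 2 + 2 + 1 + 8 + 8 = 32 = |G|. So G has 11 conjugacy classes.

Answer: 11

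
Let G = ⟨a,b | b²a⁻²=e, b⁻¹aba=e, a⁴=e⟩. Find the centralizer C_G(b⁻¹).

⟨b⁻¹⟩ ⊆ C_G(b⁻¹) since powers of b⁻¹ commute with b⁻¹; so |C_G(b⁻¹)| ≥ |⟨b⁻¹⟩| = 4.
By orbit–stabilizer, |C_G(b⁻¹)| = |G| / |conj. class of b⁻¹| = 8 / 2 = 4.
The 4 elements commuting with b⁻¹ are {e, a², b, b⁻¹}.

Answer: {e, a², b, b⁻¹}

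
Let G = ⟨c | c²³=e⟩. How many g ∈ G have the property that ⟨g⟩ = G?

G is cyclic of order 23. An element generates G iff its order is 23, and a cyclic group of order 23 has exactly φ(23) = 22 such elements.

Answer: 22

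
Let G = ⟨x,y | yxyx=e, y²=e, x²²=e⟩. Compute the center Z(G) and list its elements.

An element z ∈ Z(G) iff z commutes with every generator.
For example x¹¹ is central: (x¹¹)·x = x¹² = x·(x¹¹); (x¹¹)·y = x¹¹y = y·(x¹¹).
Whereas x ∉ Z(G) since x·y = xy ≠ x²¹y = y·x.
Checking each of the 44 elements this way gives Z(G) = {e, x¹¹}, of order 2.

Answer: {e, x¹¹}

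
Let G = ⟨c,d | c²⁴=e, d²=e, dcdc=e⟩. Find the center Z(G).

An element z ∈ Z(G) iff z commutes with every generator.
For example c¹² is central: (c¹²)·c = c¹³ = c·(c¹²); (c¹²)·d = c¹²d = d·(c¹²).
Whereas c ∉ Z(G) since c·d = cd ≠ c²³d = d·c.
Checking each of the 48 elements this way gives Z(G) = {e, c¹²}, of order 2.

Answer: {e, c¹²}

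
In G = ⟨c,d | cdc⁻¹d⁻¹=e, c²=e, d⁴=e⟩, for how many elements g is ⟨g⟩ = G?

⟨g⟩ = G would require ord(g) = |G| = 8, but the maximum element order in G is 4 < 8. So G is not cyclic and no single element generates it: the count is 0.

Answer: 0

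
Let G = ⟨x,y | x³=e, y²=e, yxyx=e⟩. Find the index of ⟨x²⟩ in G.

First find ord(x²) by computing successive powers:
  (x²)¹ = x², (x²)² = x, (x²)³ = e.
So |⟨x²⟩| = ord(x²) = 3. With |G| = 6, by Lagrange [G : ⟨x²⟩] = 6/3 = 2.

Answer: 2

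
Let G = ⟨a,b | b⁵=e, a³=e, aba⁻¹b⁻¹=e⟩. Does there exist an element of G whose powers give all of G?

|G| = 15. The element ab has order 15 (its powers give 15 distinct elements), so ⟨ab⟩ = G and G is cyclic.

Answer: Yes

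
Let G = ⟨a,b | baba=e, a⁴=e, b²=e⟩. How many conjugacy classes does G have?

The conjugacy classes (representative and size) are:
  [e] (size 1), [a] (size 2), [a²] (size 1), [a²b] (size 2), [a³b] (size 2).
Class equation: 1 + 2 + 1 + 2 + 2 = 8 = |G|. So G has 5 conjugacy classes.

Answer: 5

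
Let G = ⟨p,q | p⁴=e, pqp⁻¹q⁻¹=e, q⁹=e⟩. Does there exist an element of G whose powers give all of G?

|G| = 36. The element pq has order 36 (its powers give 36 distinct elements), so ⟨pq⟩ = G and G is cyclic.

Answer: Yes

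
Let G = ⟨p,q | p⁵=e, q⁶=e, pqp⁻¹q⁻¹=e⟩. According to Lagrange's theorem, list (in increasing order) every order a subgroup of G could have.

|G| = 30 = 2 · 3 · 5. By Lagrange's theorem the order of any subgroup divides 30; the divisors of 30 are 1, 2, 3, 5, 6, 10, 15, 30.

Answer: 1, 2, 3, 5, 6, 10, 15, 30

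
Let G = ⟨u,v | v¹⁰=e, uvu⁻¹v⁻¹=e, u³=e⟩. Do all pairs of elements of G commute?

Each pair of generators commutes: u·v = uv = v·u. Since the generators pairwise commute, every element of G commutes with every other, so G is abelian.

Answer: Yes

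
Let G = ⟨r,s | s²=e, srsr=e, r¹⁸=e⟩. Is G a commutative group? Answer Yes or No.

r·s = rs but s·r = r¹⁷s, so r·s ≠ s·r and G is not abelian.

Answer: No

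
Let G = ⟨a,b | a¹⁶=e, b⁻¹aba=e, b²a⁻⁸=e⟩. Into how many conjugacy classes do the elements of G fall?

The conjugacy classes (representative and size) are:
  [e] (size 1), [a] (size 2), [a¹⁴] (size 2), [a³] (size 2), [a¹²] (size 2), [a⁵] (size 2), [a¹⁰] (size 2), [a⁷] (size 2), [a⁸] (size 1), [a⁶b] (size 8), [a³b⁻¹] (size 8).
Class equation: 1 + 2 + 2 + 2 + 2 + 2 + 2 + 2 + 1 + 8 + 8 = 32 = |G|. So G has 11 conjugacy classes.

Answer: 11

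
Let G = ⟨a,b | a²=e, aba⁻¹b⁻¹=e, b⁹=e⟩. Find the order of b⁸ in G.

Compute successive powers until reaching e:
  (b⁸)¹ = b⁸, (b⁸)² = b⁷, (b⁸)³ = b⁶, (b⁸)⁴ = b⁵, (b⁸)⁵ = b⁴, (b⁸)⁶ = b³, (b⁸)⁷ = b², (b⁸)⁸ = b, (b⁸)⁹ = e.
The smallest positive k with (b⁸)ᵏ = e is 9.

Answer: 9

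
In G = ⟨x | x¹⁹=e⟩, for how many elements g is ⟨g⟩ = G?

G is cyclic of order 19. An element generates G iff its order is 19, and a cyclic group of order 19 has exactly φ(19) = 18 such elements.

Answer: 18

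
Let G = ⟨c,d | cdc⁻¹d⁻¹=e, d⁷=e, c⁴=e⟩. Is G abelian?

Each pair of generators commutes: c·d = cd = d·c. Since the generators pairwise commute, every element of G commutes with every other, so G is abelian.

Answer: Yes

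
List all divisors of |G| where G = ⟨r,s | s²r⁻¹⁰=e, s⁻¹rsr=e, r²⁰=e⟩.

|G| = 40 = 2³ · 5. By Lagrange's theorem the order of any subgroup divides 40; the divisors of 40 are 1, 2, 4, 5, 8, 10, 20, 40.

Answer: 1, 2, 4, 5, 8, 10, 20, 40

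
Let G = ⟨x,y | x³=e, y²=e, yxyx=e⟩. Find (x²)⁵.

Compute successive powers of (x²), reducing at each step:
  (x²)²: (x²) · x² = x
  (x²)³: x · x² = e
  (x²)⁴: e · x² = x²
  (x²)⁵: (x²) · x² = x

Answer: x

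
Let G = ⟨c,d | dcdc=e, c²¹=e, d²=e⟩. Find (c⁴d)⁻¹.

The order of (c⁴d) is 2 (smallest k with (c⁴d)ᵏ = e), so (c⁴d)⁻¹ = (c⁴d)¹ = c⁴d.
Check: (c⁴d) · (c⁴d) → (c⁴d) · c⁴ = d;   d · d = e, giving e as required.

Answer: c⁴d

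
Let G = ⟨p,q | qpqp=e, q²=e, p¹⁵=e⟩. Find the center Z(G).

An element z ∈ Z(G) iff z commutes with every generator.
For example e is central: e·p = p = p·e; e·q = q = q·e.
Whereas p ∉ Z(G) since p·q = pq ≠ p¹⁴q = q·p.
Checking each of the 30 elements this way gives Z(G) = {e}, of order 1.

Answer: {e}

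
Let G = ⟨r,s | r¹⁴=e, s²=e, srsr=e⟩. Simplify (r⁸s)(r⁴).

Compute (r⁸s) · (r⁴) by multiplying left to right and reducing via the relations at each step:
  (r⁸s) · r⁴ = r⁴s

Answer: r⁴s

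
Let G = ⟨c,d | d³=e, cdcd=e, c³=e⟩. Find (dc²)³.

Compute successive powers of (dc²), reducing at each step:
  (dc²)²: (dc²) · d = cd²c;   (cd²c) · c² = cd²
  (dc²)³: (cd²) · d = c;   c · c² = e

Answer: e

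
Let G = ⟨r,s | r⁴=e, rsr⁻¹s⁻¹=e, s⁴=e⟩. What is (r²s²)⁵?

Compute successive powers of (r²s²), reducing at each step:
  (r²s²)²: (r²s²) · r² = s²;   (s²) · s² = e
  (r²s²)³: e · r² = r²;   (r²) · s² = r²s²
  (r²s²)⁴: (r²s²) · r² = s²;   (s²) · s² = e
  (r²s²)⁵: e · r² = r²;   (r²) · s² = r²s²

Answer: r²s²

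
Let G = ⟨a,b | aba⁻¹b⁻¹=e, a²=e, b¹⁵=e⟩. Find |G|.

Enumerate words in the generators, reducing via the relations: the distinct elements are
  {a, b, e, ab, b², b³, b⁴, b⁵, b⁶, b⁷, b⁸, b⁹, ab², ab³, ab⁴, ab⁵, ab⁶, ab⁷, ab⁸, ab⁹, b¹², b¹³, b¹¹, b¹⁰, b¹⁴, ab¹², ab¹³, ab¹¹, ab¹⁰, ab¹⁴}.
No further products give new elements, so |G| = 30.

Answer: 30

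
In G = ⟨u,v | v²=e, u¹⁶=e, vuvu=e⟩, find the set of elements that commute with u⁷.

⟨u⁷⟩ ⊆ C_G(u⁷) since powers of u⁷ commute with u⁷; so |C_G(u⁷)| ≥ |⟨u⁷⟩| = 16.
By orbit–stabilizer, |C_G(u⁷)| = |G| / |conj. class of u⁷| = 32 / 2 = 16.
The 16 elements commuting with u⁷ are {e, u, u², u³, u⁴, u⁵, u⁶, u⁷, u⁸, u⁹, u¹⁰, u¹¹, u¹², u¹³, u¹⁴, u¹⁵}.

Answer: {e, u, u², u³, u⁴, u⁵, u⁶, u⁷, u⁸, u⁹, u¹⁰, u¹¹, u¹², u¹³, u¹⁴, u¹⁵}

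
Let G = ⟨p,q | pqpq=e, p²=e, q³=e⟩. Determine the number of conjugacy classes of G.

The conjugacy classes (representative and size) are:
  [e] (size 1), [pq²] (size 3), [q²] (size 2).
Class equation: 1 + 3 + 2 = 6 = |G|. So G has 3 conjugacy classes.

Answer: 3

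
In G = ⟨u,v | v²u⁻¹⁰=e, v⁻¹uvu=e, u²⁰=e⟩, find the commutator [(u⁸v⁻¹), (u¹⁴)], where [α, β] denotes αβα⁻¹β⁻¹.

[(u⁸v⁻¹), (u¹⁴)] = (u⁸v⁻¹)·(u¹⁴)·(u⁸v⁻¹)⁻¹·(u¹⁴)⁻¹.
  (u⁸v⁻¹) · (u¹⁴) = u⁴v
  (u⁴v) · (u⁸v) = u⁶
  (u⁶) · (u⁶) = u¹²

Answer: u¹²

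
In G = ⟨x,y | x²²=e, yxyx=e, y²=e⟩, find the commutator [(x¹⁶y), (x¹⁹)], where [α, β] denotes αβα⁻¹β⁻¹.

[(x¹⁶y), (x¹⁹)] = (x¹⁶y)·(x¹⁹)·(x¹⁶y)⁻¹·(x¹⁹)⁻¹.
  (x¹⁶y) · (x¹⁹) = x¹⁹y
  (x¹⁹y) · (x¹⁶y) = x³
  (x³) · (x³) = x⁶

Answer: x⁶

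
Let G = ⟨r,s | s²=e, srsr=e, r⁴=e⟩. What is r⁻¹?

The order of r is 4 (smallest k with rᵏ = e), so r⁻¹ = r³ = r³.
Check: r · (r³) → r · r³ = e, giving e as required.

Answer: r³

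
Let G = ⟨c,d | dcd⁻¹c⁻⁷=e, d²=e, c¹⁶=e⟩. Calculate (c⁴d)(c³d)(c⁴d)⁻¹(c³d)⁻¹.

[(c⁴d), (c³d)] = (c⁴d)·(c³d)·(c⁴d)⁻¹·(c³d)⁻¹.
  (c⁴d) · (c³d) = c⁹
  (c⁹) · (c⁴d) = c¹³d
  (c¹³d) · (c¹¹d) = c¹⁰

Answer: c¹⁰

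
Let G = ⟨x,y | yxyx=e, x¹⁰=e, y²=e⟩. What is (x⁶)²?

Compute successive powers of (x⁶), reducing at each step:
  (x⁶)²: (x⁶) · x⁶ = x²

Answer: x²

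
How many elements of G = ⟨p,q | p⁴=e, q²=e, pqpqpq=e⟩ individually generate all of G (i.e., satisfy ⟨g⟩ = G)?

⟨g⟩ = G would require ord(g) = |G| = 24, but the maximum element order in G is 4 < 24. So G is not cyclic and no single element generates it: the count is 0.

Answer: 0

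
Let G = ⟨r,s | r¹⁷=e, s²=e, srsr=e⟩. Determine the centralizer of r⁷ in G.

⟨r⁷⟩ ⊆ C_G(r⁷) since powers of r⁷ commute with r⁷; so |C_G(r⁷)| ≥ |⟨r⁷⟩| = 17.
By orbit–stabilizer, |C_G(r⁷)| = |G| / |conj. class of r⁷| = 34 / 2 = 17.
The 17 elements commuting with r⁷ are {e, r, r², r³, r⁴, r⁵, r⁶, r⁷, r⁸, r⁹, r¹⁰, r¹¹, r¹², r¹³, r¹⁴, r¹⁵, r¹⁶}.

Answer: {e, r, r², r³, r⁴, r⁵, r⁶, r⁷, r⁸, r⁹, r¹⁰, r¹¹, r¹², r¹³, r¹⁴, r¹⁵, r¹⁶}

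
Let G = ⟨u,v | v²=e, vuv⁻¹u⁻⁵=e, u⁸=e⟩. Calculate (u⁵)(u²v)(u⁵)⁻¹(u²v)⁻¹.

[(u⁵), (u²v)] = (u⁵)·(u²v)·(u⁵)⁻¹·(u²v)⁻¹.
  (u⁵) · (u²v) = u⁷v
  (u⁷v) · (u³) = u⁶v
  (u⁶v) · (u⁶v) = u⁴

Answer: u⁴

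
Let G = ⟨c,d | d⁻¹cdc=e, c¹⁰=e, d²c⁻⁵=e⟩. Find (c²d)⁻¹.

The order of (c²d) is 4 (smallest k with (c²d)ᵏ = e), so (c²d)⁻¹ = (c²d)³ = c²d⁻¹.
Check: (c²d) · (c²d⁻¹) → (c²d) · c² = d;   d · d⁻¹ = e, giving e as required.

Answer: c²d⁻¹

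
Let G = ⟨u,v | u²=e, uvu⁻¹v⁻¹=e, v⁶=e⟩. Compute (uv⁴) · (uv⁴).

Compute (uv⁴) · (uv⁴) by multiplying left to right and reducing via the relations at each step:
  (uv⁴) · u = v⁴
  (v⁴) · v⁴ = v²

Answer: v²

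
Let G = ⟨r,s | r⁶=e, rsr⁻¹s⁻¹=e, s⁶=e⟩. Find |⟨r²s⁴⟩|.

|⟨r²s⁴⟩| equals the order of r²s⁴. Compute successive powers until reaching e:
  (r²s⁴)¹ = r²s⁴, (r²s⁴)² = r⁴s², (r²s⁴)³ = e.
The smallest positive k with (r²s⁴)ᵏ = e is 3, so |⟨r²s⁴⟩| = 3.

Answer: 3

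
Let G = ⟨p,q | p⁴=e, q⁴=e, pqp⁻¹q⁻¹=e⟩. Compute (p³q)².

Compute successive powers of (p³q), reducing at each step:
  (p³q)²: (p³q) · p³ = p²q;   (p²q) · q = p²q²

Answer: p²q²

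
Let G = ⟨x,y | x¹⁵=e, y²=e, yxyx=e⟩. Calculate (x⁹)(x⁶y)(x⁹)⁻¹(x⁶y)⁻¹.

[(x⁹), (x⁶y)] = (x⁹)·(x⁶y)·(x⁹)⁻¹·(x⁶y)⁻¹.
  (x⁹) · (x⁶y) = y
  y · (x⁶) = x⁹y
  (x⁹y) · (x⁶y) = x³

Answer: x³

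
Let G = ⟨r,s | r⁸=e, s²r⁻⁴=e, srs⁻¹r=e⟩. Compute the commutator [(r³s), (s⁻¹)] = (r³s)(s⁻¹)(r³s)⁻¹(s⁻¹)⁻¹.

[(r³s), (s⁻¹)] = (r³s)·(s⁻¹)·(r³s)⁻¹·(s⁻¹)⁻¹.
  (r³s) · (s⁻¹) = r³
  (r³) · (r³s⁻¹) = r²s
  (r²s) · s = r⁶

Answer: r⁶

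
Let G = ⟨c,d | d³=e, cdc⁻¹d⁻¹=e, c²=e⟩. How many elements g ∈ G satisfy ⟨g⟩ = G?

G is cyclic of order 6. An element generates G iff its order is 6, and a cyclic group of order 6 has exactly φ(6) = 2 such elements.

Answer: 2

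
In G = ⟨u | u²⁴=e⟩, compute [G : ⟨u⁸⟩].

First find ord(u⁸) by computing successive powers:
  (u⁸)¹ = u⁸, (u⁸)² = u¹⁶, (u⁸)³ = e.
So |⟨u⁸⟩| = ord(u⁸) = 3. With |G| = 24, by Lagrange [G : ⟨u⁸⟩] = 24/3 = 8.

Answer: 8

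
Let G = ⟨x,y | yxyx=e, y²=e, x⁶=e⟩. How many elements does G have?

Enumerate words in the generators, reducing via the relations: the distinct elements are
  {e, x, y, xy, x², x³, x⁴, x⁵, x²y, x³y, x⁴y, x⁵y}.
No further products give new elements, so |G| = 12.

Answer: 12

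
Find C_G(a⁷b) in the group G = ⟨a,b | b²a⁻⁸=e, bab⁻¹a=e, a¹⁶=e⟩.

⟨a⁷b⟩ ⊆ C_G(a⁷b) since powers of a⁷b commute with a⁷b; so |C_G(a⁷b)| ≥ |⟨a⁷b⟩| = 4.
By orbit–stabilizer, |C_G(a⁷b)| = |G| / |conj. class of a⁷b| = 32 / 8 = 4.
The 4 elements commuting with a⁷b are {e, a⁸, a⁷b⁻¹, a⁷b}.

Answer: {e, a⁸, a⁷b⁻¹, a⁷b}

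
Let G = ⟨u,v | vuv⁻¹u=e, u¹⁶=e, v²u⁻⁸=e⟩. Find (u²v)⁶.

Compute successive powers of (u²v), reducing at each step:
  (u²v)²: (u²v) · u² = v;   v · v = u⁸
  (u²v)³: (u⁸) · u² = u¹⁰;   (u¹⁰) · v = u²v⁻¹
  (u²v)⁴: (u²v⁻¹) · u² = v⁻¹;   (v⁻¹) · v = e
  (u²v)⁵: e · u² = u²;   (u²) · v = u²v
  (u²v)⁶: (u²v) · u² = v;   v · v = u⁸

Answer: u⁸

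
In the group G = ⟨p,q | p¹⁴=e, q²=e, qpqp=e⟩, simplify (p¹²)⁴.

Compute successive powers of (p¹²), reducing at each step:
  (p¹²)²: (p¹²) · p¹² = p¹⁰
  (p¹²)³: (p¹⁰) · p¹² = p⁸
  (p¹²)⁴: (p⁸) · p¹² = p⁶

Answer: p⁶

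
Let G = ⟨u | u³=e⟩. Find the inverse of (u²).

The order of (u²) is 3 (smallest k with (u²)ᵏ = e), so (u²)⁻¹ = (u²)² = u.
Check: (u²) · u → (u²) · u = e, giving e as required.

Answer: u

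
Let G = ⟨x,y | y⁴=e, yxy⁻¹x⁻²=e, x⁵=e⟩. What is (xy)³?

Compute successive powers of (xy), reducing at each step:
  (xy)²: (xy) · x = x³y;   (x³y) · y = x³y²
  (xy)³: (x³y²) · x = x²y²;   (x²y²) · y = x²y³

Answer: x²y³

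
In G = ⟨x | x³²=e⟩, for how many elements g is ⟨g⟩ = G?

G is cyclic of order 32. An element generates G iff its order is 32, and a cyclic group of order 32 has exactly φ(32) = 16 such elements.

Answer: 16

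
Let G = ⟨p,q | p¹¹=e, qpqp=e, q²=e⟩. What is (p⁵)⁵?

Compute successive powers of (p⁵), reducing at each step:
  (p⁵)²: (p⁵) · p⁵ = p¹⁰
  (p⁵)³: (p¹⁰) · p⁵ = p⁴
  (p⁵)⁴: (p⁴) · p⁵ = p⁹
  (p⁵)⁵: (p⁹) · p⁵ = p³

Answer: p³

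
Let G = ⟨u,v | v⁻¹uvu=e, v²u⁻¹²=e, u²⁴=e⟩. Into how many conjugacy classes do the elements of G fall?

The conjugacy classes (representative and size) are:
  [e] (size 1), [u] (size 2), [u²] (size 2), [u³] (size 2), [u⁴] (size 2), [u⁵] (size 2), [u¹⁸] (size 2), [u⁷] (size 2), [u¹⁶] (size 2), [u¹⁵] (size 2), [u¹⁴] (size 2), [u¹³] (size 2), [u¹²] (size 1), [u⁶v] (size 12), [u⁵v⁻¹] (size 12).
Class equation: 1 + 2 + 2 + 2 + 2 + 2 + 2 + 2 + 2 + 2 + 2 + 2 + 1 + 12 + 12 = 48 = |G|. So G has 15 conjugacy classes.

Answer: 15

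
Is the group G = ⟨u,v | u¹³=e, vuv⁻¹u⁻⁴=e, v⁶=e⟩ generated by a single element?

Every cyclic group is abelian. But u·v = uv while v·u = u⁴v, so u·v ≠ v·u and G is not abelian. Hence G is not cyclic.

Answer: No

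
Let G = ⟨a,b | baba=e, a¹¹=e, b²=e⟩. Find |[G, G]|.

G' = [G, G] is generated by all commutators. The generator-pair commutators are: [a, b] = a².
The subgroup they normally generate is {e, a, a², a³, a⁴, a⁵, a⁶, a⁷, a⁸, a⁹, a¹⁰}, of order 11.
Check: |G/G'| = 22/11 = 2 is the order of the abelianisation.

Answer: 11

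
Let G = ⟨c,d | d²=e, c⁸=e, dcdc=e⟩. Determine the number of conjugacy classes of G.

The conjugacy classes (representative and size) are:
  [e] (size 1), [c] (size 2), [c⁶] (size 2), [c³] (size 2), [c⁴] (size 1), [d] (size 4), [c⁵d] (size 4).
Class equation: 1 + 2 + 2 + 2 + 1 + 4 + 4 = 16 = |G|. So G has 7 conjugacy classes.

Answer: 7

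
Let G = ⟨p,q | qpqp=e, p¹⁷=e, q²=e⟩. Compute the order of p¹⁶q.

Compute successive powers until reaching e:
  (p¹⁶q)¹ = p¹⁶q, (p¹⁶q)² = e.
The smallest positive k with (p¹⁶q)ᵏ = e is 2.

Answer: 2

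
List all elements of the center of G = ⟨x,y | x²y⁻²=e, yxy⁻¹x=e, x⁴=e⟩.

An element z ∈ Z(G) iff z commutes with every generator.
For example x² is central: (x²)·x = x³ = x·(x²); (x²)·y = y⁻¹ = y·(x²).
Whereas x ∉ Z(G) since x·y = xy ≠ xy⁻¹ = y·x.
Checking each of the 8 elements this way gives Z(G) = {e, x²}, of order 2.

Answer: {e, x²}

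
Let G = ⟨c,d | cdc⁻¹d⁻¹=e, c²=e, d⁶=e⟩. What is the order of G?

Enumerate words in the generators, reducing via the relations: the distinct elements are
  {c, d, e, cd, d², d³, d⁴, d⁵, cd², cd³, cd⁴, cd⁵}.
No further products give new elements, so |G| = 12.

Answer: 12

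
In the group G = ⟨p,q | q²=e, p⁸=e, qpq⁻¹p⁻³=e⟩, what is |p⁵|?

Compute successive powers until reaching e:
  (p⁵)¹ = p⁵, (p⁵)² = p², (p⁵)³ = p⁷, (p⁵)⁴ = p⁴, (p⁵)⁵ = p, (p⁵)⁶ = p⁶, (p⁵)⁷ = p³, (p⁵)⁸ = e.
The smallest positive k with (p⁵)ᵏ = e is 8.

Answer: 8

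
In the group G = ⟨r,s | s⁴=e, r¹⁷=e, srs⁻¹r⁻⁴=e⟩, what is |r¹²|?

Compute successive powers until reaching e:
  (r¹²)¹ = r¹², (r¹²)² = r⁷, (r¹²)³ = r², (r¹²)⁴ = r¹⁴, (r¹²)⁵ = r⁹, (r¹²)⁶ = r⁴, (r¹²)⁷ = r¹⁶, (r¹²)⁸ = r¹¹, (r¹²)⁹ = r⁶, (r¹²)¹⁰ = r, (r¹²)¹¹ = r¹³, (r¹²)¹² = r⁸, (r¹²)¹³ = r³, (r¹²)¹⁴ = r¹⁵, (r¹²)¹⁵ = r¹⁰, (r¹²)¹⁶ = r⁵, (r¹²)¹⁷ = e.
The smallest positive k with (r¹²)ᵏ = e is 17.

Answer: 17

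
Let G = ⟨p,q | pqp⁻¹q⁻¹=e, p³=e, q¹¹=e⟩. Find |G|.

Enumerate words in the generators, reducing via the relations: the distinct elements are
  {e, p, q, pq, p², q², q³, q⁴, q⁵, q⁶, q⁷, q⁸, q⁹, pq², pq³, pq⁴, pq⁵, pq⁶, pq⁷, pq⁸, pq⁹, p²q, q¹⁰, pq¹⁰, p²q², p²q³, p²q⁴, p²q⁵, p²q⁶, p²q⁷, p²q⁸, p²q⁹, p²q¹⁰}.
No further products give new elements, so |G| = 33.

Answer: 33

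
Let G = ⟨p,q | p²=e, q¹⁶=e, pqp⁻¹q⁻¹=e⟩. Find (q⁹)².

Compute successive powers of (q⁹), reducing at each step:
  (q⁹)²: (q⁹) · q⁹ = q²

Answer: q²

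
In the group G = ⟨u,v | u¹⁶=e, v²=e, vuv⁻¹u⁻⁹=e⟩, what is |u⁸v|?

Compute successive powers until reaching e:
  (u⁸v)¹ = u⁸v, (u⁸v)² = e.
The smallest positive k with (u⁸v)ᵏ = e is 2.

Answer: 2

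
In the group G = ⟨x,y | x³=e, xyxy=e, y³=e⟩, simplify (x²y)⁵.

Compute successive powers of (x²y), reducing at each step:
  (x²y)²: (x²y) · x² = xy²x;   (xy²x) · y = y²x
  (x²y)³: (y²x) · x² = y²;   (y²) · y = e
  (x²y)⁴: e · x² = x²;   (x²) · y = x²y
  (x²y)⁵: (x²y) · x² = xy²x;   (xy²x) · y = y²x

Answer: y²x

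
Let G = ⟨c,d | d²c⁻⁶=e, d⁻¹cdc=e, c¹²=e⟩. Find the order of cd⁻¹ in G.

Compute successive powers until reaching e:
  (cd⁻¹)¹ = cd⁻¹, (cd⁻¹)² = c⁶, (cd⁻¹)³ = cd, (cd⁻¹)⁴ = e.
The smallest positive k with (cd⁻¹)ᵏ = e is 4.

Answer: 4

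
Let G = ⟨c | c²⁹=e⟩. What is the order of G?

G is generated by a single element, so G is cyclic. The relator gives c²⁹ = e and no smaller power is forced to be e, so the 29 powers {c, e, c², c³, c⁴, c⁵, c⁶, c⁷, c⁸, c⁹, c²², c²³, c²¹, c²⁰, c²⁴, c²⁵, c²⁶, c²⁷, c²⁸, c¹², c¹³, c¹¹, c¹⁰, c¹⁴, c¹⁵, c¹⁶, c¹⁷, c¹⁸, c¹⁹} are distinct. Hence |G| = 29.

Answer: 29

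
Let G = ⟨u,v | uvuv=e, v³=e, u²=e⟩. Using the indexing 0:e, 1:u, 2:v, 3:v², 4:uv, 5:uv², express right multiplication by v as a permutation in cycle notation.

(0 2 3)(1 4 5)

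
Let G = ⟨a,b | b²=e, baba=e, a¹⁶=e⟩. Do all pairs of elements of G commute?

a·b = ab but b·a = a¹⁵b, so a·b ≠ b·a and G is not abelian.

Answer: No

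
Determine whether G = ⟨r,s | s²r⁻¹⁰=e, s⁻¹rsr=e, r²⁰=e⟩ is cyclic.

Every cyclic group is abelian. But r·s = rs while s·r = r⁹s⁻¹, so r·s ≠ s·r and G is not abelian. Hence G is not cyclic.

Answer: No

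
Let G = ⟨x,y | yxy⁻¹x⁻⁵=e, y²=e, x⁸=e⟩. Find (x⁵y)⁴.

Compute successive powers of (x⁵y), reducing at each step:
  (x⁵y)²: (x⁵y) · x⁵ = x⁶y;   (x⁶y) · y = x⁶
  (x⁵y)³: (x⁶) · x⁵ = x³;   (x³) · y = x³y
  (x⁵y)⁴: (x³y) · x⁵ = x⁴y;   (x⁴y) · y = x⁴

Answer: x⁴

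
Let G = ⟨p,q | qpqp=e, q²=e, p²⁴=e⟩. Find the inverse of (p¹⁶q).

The order of (p¹⁶q) is 2 (smallest k with (p¹⁶q)ᵏ = e), so (p¹⁶q)⁻¹ = (p¹⁶q)¹ = p¹⁶q.
Check: (p¹⁶q) · (p¹⁶q) → (p¹⁶q) · p¹⁶ = q;   q · q = e, giving e as required.

Answer: p¹⁶q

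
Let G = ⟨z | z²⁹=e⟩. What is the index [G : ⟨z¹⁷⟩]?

First find ord(z¹⁷) by computing successive powers:
  (z¹⁷)¹ = z¹⁷, (z¹⁷)² = z⁵, (z¹⁷)³ = z²², (z¹⁷)⁴ = z¹⁰, (z¹⁷)⁵ = z²⁷, (z¹⁷)⁶ = z¹⁵, (z¹⁷)⁷ = z³, (z¹⁷)⁸ = z²⁰, (z¹⁷)⁹ = z⁸, (z¹⁷)¹⁰ = z²⁵, (z¹⁷)¹¹ = z¹³, (z¹⁷)¹² = z, (z¹⁷)¹³ = z¹⁸, (z¹⁷)¹⁴ = z⁶, (z¹⁷)¹⁵ = z²³, (z¹⁷)¹⁶ = z¹¹, (z¹⁷)¹⁷ = z²⁸, (z¹⁷)¹⁸ = z¹⁶, (z¹⁷)¹⁹ = z⁴, (z¹⁷)²⁰ = z²¹, (z¹⁷)²¹ = z⁹, (z¹⁷)²² = z²⁶, (z¹⁷)²³ = z¹⁴, (z¹⁷)²⁴ = z², (z¹⁷)²⁵ = z¹⁹, (z¹⁷)²⁶ = z⁷, (z¹⁷)²⁷ = z²⁴, (z¹⁷)²⁸ = z¹², (z¹⁷)²⁹ = e.
So |⟨z¹⁷⟩| = ord(z¹⁷) = 29. With |G| = 29, by Lagrange [G : ⟨z¹⁷⟩] = 29/29 = 1.

Answer: 1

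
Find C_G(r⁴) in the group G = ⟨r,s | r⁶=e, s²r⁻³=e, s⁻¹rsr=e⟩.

⟨r⁴⟩ ⊆ C_G(r⁴) since powers of r⁴ commute with r⁴; so |C_G(r⁴)| ≥ |⟨r⁴⟩| = 3.
By orbit–stabilizer, |C_G(r⁴)| = |G| / |conj. class of r⁴| = 12 / 2 = 6.
The 6 elements commuting with r⁴ are {e, r, r², r³, r⁴, r⁵}.

Answer: {e, r, r², r³, r⁴, r⁵}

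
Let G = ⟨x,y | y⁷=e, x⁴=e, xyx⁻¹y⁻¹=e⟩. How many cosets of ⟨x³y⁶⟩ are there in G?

First find ord(x³y⁶) by computing successive powers:
  (x³y⁶)¹ = x³y⁶, (x³y⁶)² = x²y⁵, (x³y⁶)³ = xy⁴, (x³y⁶)⁴ = y³, (x³y⁶)⁵ = x³y², (x³y⁶)⁶ = x²y, (x³y⁶)⁷ = x, (x³y⁶)⁸ = y⁶, (x³y⁶)⁹ = x³y⁵, (x³y⁶)¹⁰ = x²y⁴, (x³y⁶)¹¹ = xy³, (x³y⁶)¹² = y², (x³y⁶)¹³ = x³y, (x³y⁶)¹⁴ = x², (x³y⁶)¹⁵ = xy⁶, (x³y⁶)¹⁶ = y⁵, (x³y⁶)¹⁷ = x³y⁴, (x³y⁶)¹⁸ = x²y³, (x³y⁶)¹⁹ = xy², (x³y⁶)²⁰ = y, (x³y⁶)²¹ = x³, (x³y⁶)²² = x²y⁶, (x³y⁶)²³ = xy⁵, (x³y⁶)²⁴ = y⁴, (x³y⁶)²⁵ = x³y³, (x³y⁶)²⁶ = x²y², (x³y⁶)²⁷ = xy, (x³y⁶)²⁸ = e.
So |⟨x³y⁶⟩| = ord(x³y⁶) = 28. With |G| = 28, by Lagrange [G : ⟨x³y⁶⟩] = 28/28 = 1.

Answer: 1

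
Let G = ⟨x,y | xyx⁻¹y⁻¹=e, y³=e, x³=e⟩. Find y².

Compute successive powers of y, reducing at each step:
  y²: y · y = y²

Answer: y²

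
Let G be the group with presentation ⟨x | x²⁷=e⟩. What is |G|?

G is generated by a single element, so G is cyclic. The relator gives x²⁷ = e and no smaller power is forced to be e, so the 27 powers {e, x, x², x³, x⁴, x⁵, x⁶, x⁷, x⁸, x⁹, x²², x²³, x²¹, x²⁰, x²⁴, x²⁵, x²⁶, x¹², x¹³, x¹¹, x¹⁰, x¹⁴, x¹⁵, x¹⁶, x¹⁷, x¹⁸, x¹⁹} are distinct. Hence |G| = 27.

Answer: 27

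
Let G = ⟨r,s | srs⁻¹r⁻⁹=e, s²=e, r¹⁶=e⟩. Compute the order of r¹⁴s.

Compute successive powers until reaching e:
  (r¹⁴s)¹ = r¹⁴s, (r¹⁴s)² = r¹², (r¹⁴s)³ = r¹⁰s, (r¹⁴s)⁴ = r⁸, (r¹⁴s)⁵ = r⁶s, (r¹⁴s)⁶ = r⁴, (r¹⁴s)⁷ = r²s, (r¹⁴s)⁸ = e.
The smallest positive k with (r¹⁴s)ᵏ = e is 8.

Answer: 8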